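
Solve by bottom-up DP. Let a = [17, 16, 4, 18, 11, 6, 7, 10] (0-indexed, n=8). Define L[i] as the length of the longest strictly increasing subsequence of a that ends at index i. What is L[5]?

   i    0    1    2    3    4    5    6    7
a[i]   17   16    4   18   11    6    7   10
L[i]    1    1    1    2    2    2    3    4

2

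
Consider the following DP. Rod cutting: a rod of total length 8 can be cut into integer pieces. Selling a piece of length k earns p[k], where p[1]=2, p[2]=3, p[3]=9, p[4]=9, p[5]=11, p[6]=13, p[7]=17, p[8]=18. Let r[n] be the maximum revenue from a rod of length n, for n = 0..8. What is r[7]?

20

   n    0    1    2    3    4    5    6    7    8
r[n]    0    2    4    9   11   13   18   20   22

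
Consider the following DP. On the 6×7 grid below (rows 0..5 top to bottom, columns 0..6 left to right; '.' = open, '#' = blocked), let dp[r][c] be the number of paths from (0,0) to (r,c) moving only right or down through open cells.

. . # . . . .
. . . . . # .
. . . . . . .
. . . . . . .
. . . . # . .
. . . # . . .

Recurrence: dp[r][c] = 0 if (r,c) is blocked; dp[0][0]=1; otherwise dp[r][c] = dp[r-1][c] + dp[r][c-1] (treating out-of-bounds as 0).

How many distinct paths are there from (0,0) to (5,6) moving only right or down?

111

r\c   0   1   2   3   4   5   6
  0   1   1   0   0   0   0   0
  1   1   2   2   2   2   0   0
  2   1   3   5   7   9   9   9
  3   1   4   9  16  25  34  43
  4   1   5  14  30   0  34  77
  5   1   6  20   0   0  34 111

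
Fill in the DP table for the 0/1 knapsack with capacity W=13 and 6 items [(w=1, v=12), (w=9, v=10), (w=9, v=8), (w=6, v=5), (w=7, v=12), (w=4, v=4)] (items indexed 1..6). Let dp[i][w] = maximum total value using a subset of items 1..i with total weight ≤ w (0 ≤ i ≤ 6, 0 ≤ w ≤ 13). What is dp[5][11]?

i\w   0   1   2   3   4   5   6   7   8   9  10  11  12  13
  0   0   0   0   0   0   0   0   0   0   0   0   0   0   0
  1   0  12  12  12  12  12  12  12  12  12  12  12  12  12
  2   0  12  12  12  12  12  12  12  12  12  22  22  22  22
  3   0  12  12  12  12  12  12  12  12  12  22  22  22  22
  4   0  12  12  12  12  12  12  17  17  17  22  22  22  22
  5   0  12  12  12  12  12  12  17  24  24  24  24  24  24
  6   0  12  12  12  12  16  16  17  24  24  24  24  28  28

24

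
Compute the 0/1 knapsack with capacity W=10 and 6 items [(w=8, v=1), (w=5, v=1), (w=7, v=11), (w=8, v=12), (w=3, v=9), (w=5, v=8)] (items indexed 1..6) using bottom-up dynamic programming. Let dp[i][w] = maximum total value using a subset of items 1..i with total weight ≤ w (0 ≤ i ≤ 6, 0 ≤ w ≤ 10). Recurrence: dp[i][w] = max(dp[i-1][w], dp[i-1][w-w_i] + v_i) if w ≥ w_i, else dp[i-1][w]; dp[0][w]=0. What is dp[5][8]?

i\w   0   1   2   3   4   5   6   7   8   9  10
  0   0   0   0   0   0   0   0   0   0   0   0
  1   0   0   0   0   0   0   0   0   1   1   1
  2   0   0   0   0   0   1   1   1   1   1   1
  3   0   0   0   0   0   1   1  11  11  11  11
  4   0   0   0   0   0   1   1  11  12  12  12
  5   0   0   0   9   9   9   9  11  12  12  20
  6   0   0   0   9   9   9   9  11  17  17  20

12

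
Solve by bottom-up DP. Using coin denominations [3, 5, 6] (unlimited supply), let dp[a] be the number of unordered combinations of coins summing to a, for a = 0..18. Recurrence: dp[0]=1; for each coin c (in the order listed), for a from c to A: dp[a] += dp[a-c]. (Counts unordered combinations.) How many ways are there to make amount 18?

5

after  coin     0     1     2     3     4     5     6     7     8     9    10    11    12    13    14    15    16    17    18
          3     1     0     0     1     0     0     1     0     0     1     0     0     1     0     0     1     0     0     1
          5     1     0     0     1     0     1     1     0     1     1     1     1     1     1     1     2     1     1     2
          6     1     0     0     1     0     1     2     0     1     2     1     2     3     1     2     4     2     3     5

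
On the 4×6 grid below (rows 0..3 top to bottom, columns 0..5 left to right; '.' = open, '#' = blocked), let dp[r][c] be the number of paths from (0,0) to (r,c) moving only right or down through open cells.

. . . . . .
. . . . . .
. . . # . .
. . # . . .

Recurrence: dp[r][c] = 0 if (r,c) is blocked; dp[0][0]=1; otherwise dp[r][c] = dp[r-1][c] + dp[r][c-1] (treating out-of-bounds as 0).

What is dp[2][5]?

r\c   0   1   2   3   4   5
  0   1   1   1   1   1   1
  1   1   2   3   4   5   6
  2   1   3   6   0   5  11
  3   1   4   0   0   5  16

11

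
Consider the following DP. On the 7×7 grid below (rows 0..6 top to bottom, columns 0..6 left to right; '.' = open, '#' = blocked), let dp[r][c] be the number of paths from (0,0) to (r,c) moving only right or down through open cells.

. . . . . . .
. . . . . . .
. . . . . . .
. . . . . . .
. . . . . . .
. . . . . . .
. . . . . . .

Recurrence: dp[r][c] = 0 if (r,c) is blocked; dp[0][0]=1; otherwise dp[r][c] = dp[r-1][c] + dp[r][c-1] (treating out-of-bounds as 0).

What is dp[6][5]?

r\c   0   1   2   3   4   5   6
  0   1   1   1   1   1   1   1
  1   1   2   3   4   5   6   7
  2   1   3   6  10  15  21  28
  3   1   4  10  20  35  56  84
  4   1   5  15  35  70 126 210
  5   1   6  21  56 126 252 462
  6   1   7  28  84 210 462 924

462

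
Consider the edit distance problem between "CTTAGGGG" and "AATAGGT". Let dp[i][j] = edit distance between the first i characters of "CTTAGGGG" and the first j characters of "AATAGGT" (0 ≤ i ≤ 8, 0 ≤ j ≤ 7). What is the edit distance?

   ''  A  A  T  A  G  G  T
''  0  1  2  3  4  5  6  7
 C  1  1  2  3  4  5  6  7
 T  2  2  2  2  3  4  5  6
 T  3  3  3  2  3  4  5  5
 A  4  3  3  3  2  3  4  5
 G  5  4  4  4  3  2  3  4
 G  6  5  5  5  4  3  2  3
 G  7  6  6  6  5  4  3  3
 G  8  7  7  7  6  5  4  4

4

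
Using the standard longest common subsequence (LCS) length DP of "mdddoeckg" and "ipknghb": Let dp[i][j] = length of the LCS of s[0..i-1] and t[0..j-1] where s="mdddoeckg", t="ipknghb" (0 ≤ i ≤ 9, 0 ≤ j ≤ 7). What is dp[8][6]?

   ''  i  p  k  n  g  h  b
''  0  0  0  0  0  0  0  0
 m  0  0  0  0  0  0  0  0
 d  0  0  0  0  0  0  0  0
 d  0  0  0  0  0  0  0  0
 d  0  0  0  0  0  0  0  0
 o  0  0  0  0  0  0  0  0
 e  0  0  0  0  0  0  0  0
 c  0  0  0  0  0  0  0  0
 k  0  0  0  1  1  1  1  1
 g  0  0  0  1  1  2  2  2

1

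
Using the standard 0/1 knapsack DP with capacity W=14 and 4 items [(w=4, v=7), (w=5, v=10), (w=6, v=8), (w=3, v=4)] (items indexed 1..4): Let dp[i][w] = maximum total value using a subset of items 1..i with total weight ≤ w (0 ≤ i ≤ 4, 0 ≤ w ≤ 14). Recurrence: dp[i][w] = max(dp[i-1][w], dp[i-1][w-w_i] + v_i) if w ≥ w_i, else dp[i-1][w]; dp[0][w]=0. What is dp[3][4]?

7

i\w   0   1   2   3   4   5   6   7   8   9  10  11  12  13  14
  0   0   0   0   0   0   0   0   0   0   0   0   0   0   0   0
  1   0   0   0   0   7   7   7   7   7   7   7   7   7   7   7
  2   0   0   0   0   7  10  10  10  10  17  17  17  17  17  17
  3   0   0   0   0   7  10  10  10  10  17  17  18  18  18  18
  4   0   0   0   4   7  10  10  11  14  17  17  18  21  21  22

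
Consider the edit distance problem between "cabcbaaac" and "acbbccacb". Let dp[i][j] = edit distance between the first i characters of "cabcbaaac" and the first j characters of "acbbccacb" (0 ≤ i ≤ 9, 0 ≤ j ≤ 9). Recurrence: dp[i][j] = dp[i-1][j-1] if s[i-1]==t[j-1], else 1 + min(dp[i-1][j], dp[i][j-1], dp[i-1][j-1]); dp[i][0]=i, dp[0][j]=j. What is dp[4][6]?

3

   ''  a  c  b  b  c  c  a  c  b
''  0  1  2  3  4  5  6  7  8  9
 c  1  1  1  2  3  4  5  6  7  8
 a  2  1  2  2  3  4  5  5  6  7
 b  3  2  2  2  2  3  4  5  6  6
 c  4  3  2  3  3  2  3  4  5  6
 b  5  4  3  2  3  3  3  4  5  5
 a  6  5  4  3  3  4  4  3  4  5
 a  7  6  5  4  4  4  5  4  4  5
 a  8  7  6  5  5  5  5  5  5  5
 c  9  8  7  6  6  5  5  6  5  6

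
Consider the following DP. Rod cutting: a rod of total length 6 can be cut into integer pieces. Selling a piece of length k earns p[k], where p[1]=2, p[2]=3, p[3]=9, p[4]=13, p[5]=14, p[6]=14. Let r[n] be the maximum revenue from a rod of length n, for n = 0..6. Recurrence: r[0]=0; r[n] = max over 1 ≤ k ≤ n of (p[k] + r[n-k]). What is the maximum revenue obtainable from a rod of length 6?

   n    0    1    2    3    4    5    6
r[n]    0    2    4    9   13   15   18

18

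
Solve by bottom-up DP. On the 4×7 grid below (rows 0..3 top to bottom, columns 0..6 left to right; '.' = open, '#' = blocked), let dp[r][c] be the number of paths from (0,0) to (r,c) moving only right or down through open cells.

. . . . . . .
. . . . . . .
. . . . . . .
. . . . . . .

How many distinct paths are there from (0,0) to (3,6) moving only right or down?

r\c   0   1   2   3   4   5   6
  0   1   1   1   1   1   1   1
  1   1   2   3   4   5   6   7
  2   1   3   6  10  15  21  28
  3   1   4  10  20  35  56  84

84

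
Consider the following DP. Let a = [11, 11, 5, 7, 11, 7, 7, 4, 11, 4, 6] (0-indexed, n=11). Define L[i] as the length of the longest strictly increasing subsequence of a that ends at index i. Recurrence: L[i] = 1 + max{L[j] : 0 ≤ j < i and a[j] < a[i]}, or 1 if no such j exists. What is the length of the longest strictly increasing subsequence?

   i    0    1    2    3    4    5    6    7    8    9   10
a[i]   11   11    5    7   11    7    7    4   11    4    6
L[i]    1    1    1    2    3    2    2    1    3    1    2

3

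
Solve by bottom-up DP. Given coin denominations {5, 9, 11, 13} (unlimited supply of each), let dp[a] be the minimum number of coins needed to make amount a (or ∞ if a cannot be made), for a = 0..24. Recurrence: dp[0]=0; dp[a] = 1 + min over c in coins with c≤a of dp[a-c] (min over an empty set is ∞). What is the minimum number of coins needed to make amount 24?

 a  0  1  2  3  4  5  6  7  8  9 10 11 12 13 14 15 16 17 18 19 20 21 22 23 24
dp  0  -  -  -  -  1  -  -  -  1  2  1  -  1  2  3  2  -  2  3  2  3  2  3  2
(- denotes ∞ / unreachable)

2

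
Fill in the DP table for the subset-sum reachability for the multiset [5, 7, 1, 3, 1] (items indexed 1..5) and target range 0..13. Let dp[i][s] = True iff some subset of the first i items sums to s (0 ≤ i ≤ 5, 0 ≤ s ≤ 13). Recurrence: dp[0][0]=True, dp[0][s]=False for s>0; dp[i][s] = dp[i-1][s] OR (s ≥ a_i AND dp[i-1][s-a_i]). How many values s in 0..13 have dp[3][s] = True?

i\s   0   1   2   3   4   5   6   7   8   9  10  11  12  13
  0   T   F   F   F   F   F   F   F   F   F   F   F   F   F
  1   T   F   F   F   F   T   F   F   F   F   F   F   F   F
  2   T   F   F   F   F   T   F   T   F   F   F   F   T   F
  3   T   T   F   F   F   T   T   T   T   F   F   F   T   T
  4   T   T   F   T   T   T   T   T   T   T   T   T   T   T
  5   T   T   T   T   T   T   T   T   T   T   T   T   T   T

8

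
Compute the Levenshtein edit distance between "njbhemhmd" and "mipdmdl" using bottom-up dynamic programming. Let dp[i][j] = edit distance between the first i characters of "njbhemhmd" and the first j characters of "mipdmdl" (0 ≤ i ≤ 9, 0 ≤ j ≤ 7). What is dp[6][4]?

   ''  m  i  p  d  m  d  l
''  0  1  2  3  4  5  6  7
 n  1  1  2  3  4  5  6  7
 j  2  2  2  3  4  5  6  7
 b  3  3  3  3  4  5  6  7
 h  4  4  4  4  4  5  6  7
 e  5  5  5  5  5  5  6  7
 m  6  5  6  6  6  5  6  7
 h  7  6  6  7  7  6  6  7
 m  8  7  7  7  8  7  7  7
 d  9  8  8  8  7  8  7  8

6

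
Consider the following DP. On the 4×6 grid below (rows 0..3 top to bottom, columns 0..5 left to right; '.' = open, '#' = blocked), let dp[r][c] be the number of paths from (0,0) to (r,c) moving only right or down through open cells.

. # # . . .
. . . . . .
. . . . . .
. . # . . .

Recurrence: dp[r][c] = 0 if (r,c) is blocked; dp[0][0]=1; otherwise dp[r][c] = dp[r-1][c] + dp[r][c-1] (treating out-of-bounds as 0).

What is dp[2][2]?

r\c   0   1   2   3   4   5
  0   1   0   0   0   0   0
  1   1   1   1   1   1   1
  2   1   2   3   4   5   6
  3   1   3   0   4   9  15

3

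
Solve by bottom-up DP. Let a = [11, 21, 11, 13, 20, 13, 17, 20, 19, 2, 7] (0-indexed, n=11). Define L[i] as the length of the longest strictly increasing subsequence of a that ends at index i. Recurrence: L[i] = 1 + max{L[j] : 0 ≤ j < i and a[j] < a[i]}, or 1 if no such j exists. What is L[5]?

   i    0    1    2    3    4    5    6    7    8    9   10
a[i]   11   21   11   13   20   13   17   20   19    2    7
L[i]    1    2    1    2    3    2    3    4    4    1    2

2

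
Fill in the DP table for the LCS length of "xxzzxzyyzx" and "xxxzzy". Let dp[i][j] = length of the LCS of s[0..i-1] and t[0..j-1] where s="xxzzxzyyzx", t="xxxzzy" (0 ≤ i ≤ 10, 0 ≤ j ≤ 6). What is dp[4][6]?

4

   ''  x  x  x  z  z  y
''  0  0  0  0  0  0  0
 x  0  1  1  1  1  1  1
 x  0  1  2  2  2  2  2
 z  0  1  2  2  3  3  3
 z  0  1  2  2  3  4  4
 x  0  1  2  3  3  4  4
 z  0  1  2  3  4  4  4
 y  0  1  2  3  4  4  5
 y  0  1  2  3  4  4  5
 z  0  1  2  3  4  5  5
 x  0  1  2  3  4  5  5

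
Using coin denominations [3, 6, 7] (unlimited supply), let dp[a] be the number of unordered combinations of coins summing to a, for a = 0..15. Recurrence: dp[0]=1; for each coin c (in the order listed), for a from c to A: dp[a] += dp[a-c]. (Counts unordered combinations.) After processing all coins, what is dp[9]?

2

after  coin     0     1     2     3     4     5     6     7     8     9    10    11    12    13    14    15
          3     1     0     0     1     0     0     1     0     0     1     0     0     1     0     0     1
          6     1     0     0     1     0     0     2     0     0     2     0     0     3     0     0     3
          7     1     0     0     1     0     0     2     1     0     2     1     0     3     2     1     3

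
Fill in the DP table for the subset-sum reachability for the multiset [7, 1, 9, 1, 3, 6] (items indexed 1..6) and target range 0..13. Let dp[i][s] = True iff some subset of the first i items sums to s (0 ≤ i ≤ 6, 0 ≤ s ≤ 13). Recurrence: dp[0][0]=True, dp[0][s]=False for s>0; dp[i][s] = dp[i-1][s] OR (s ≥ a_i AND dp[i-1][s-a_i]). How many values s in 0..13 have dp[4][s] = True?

i\s   0   1   2   3   4   5   6   7   8   9  10  11  12  13
  0   T   F   F   F   F   F   F   F   F   F   F   F   F   F
  1   T   F   F   F   F   F   F   T   F   F   F   F   F   F
  2   T   T   F   F   F   F   F   T   T   F   F   F   F   F
  3   T   T   F   F   F   F   F   T   T   T   T   F   F   F
  4   T   T   T   F   F   F   F   T   T   T   T   T   F   F
  5   T   T   T   T   T   T   F   T   T   T   T   T   T   T
  6   T   T   T   T   T   T   T   T   T   T   T   T   T   T

8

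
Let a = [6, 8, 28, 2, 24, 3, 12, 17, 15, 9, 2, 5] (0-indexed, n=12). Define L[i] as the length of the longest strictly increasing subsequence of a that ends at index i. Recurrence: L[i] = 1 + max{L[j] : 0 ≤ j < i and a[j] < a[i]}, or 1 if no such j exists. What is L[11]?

3

   i    0    1    2    3    4    5    6    7    8    9   10   11
a[i]    6    8   28    2   24    3   12   17   15    9    2    5
L[i]    1    2    3    1    3    2    3    4    4    3    1    3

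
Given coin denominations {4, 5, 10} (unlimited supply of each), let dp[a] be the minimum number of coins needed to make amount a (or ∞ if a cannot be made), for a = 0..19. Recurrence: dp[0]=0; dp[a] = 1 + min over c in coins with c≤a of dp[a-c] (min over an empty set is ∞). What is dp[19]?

3

 a  0  1  2  3  4  5  6  7  8  9 10 11 12 13 14 15 16 17 18 19
dp  0  -  -  -  1  1  -  -  2  2  1  -  3  3  2  2  4  4  3  3
(- denotes ∞ / unreachable)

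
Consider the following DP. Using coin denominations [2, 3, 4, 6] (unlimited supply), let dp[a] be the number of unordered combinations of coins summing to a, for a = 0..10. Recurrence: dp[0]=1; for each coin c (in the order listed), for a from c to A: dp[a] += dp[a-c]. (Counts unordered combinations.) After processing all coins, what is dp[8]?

after  coin     0     1     2     3     4     5     6     7     8     9    10
          2     1     0     1     0     1     0     1     0     1     0     1
          3     1     0     1     1     1     1     2     1     2     2     2
          4     1     0     1     1     2     1     3     2     4     3     5
          6     1     0     1     1     2     1     4     2     5     4     7

5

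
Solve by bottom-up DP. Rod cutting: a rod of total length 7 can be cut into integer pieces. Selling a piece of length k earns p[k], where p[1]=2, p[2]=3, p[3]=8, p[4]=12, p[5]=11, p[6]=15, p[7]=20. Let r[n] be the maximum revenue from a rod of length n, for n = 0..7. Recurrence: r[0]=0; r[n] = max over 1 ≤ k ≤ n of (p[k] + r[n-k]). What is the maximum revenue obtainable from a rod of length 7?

20

   n    0    1    2    3    4    5    6    7
r[n]    0    2    4    8   12   14   16   20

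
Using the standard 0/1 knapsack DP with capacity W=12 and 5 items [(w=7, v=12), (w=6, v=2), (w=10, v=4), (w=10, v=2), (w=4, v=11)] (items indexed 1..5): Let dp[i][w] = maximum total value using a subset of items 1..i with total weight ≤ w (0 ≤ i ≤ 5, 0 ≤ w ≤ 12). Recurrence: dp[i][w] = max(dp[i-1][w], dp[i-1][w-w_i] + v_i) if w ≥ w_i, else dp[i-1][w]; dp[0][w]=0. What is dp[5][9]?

i\w   0   1   2   3   4   5   6   7   8   9  10  11  12
  0   0   0   0   0   0   0   0   0   0   0   0   0   0
  1   0   0   0   0   0   0   0  12  12  12  12  12  12
  2   0   0   0   0   0   0   2  12  12  12  12  12  12
  3   0   0   0   0   0   0   2  12  12  12  12  12  12
  4   0   0   0   0   0   0   2  12  12  12  12  12  12
  5   0   0   0   0  11  11  11  12  12  12  13  23  23

12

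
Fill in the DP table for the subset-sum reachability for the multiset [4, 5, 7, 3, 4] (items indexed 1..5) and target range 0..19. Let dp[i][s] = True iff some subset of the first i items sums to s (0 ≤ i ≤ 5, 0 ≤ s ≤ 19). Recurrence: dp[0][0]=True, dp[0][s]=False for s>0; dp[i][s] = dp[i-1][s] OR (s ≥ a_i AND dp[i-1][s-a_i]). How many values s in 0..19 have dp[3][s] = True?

i\s   0   1   2   3   4   5   6   7   8   9  10  11  12  13  14  15  16  17  18  19
  0   T   F   F   F   F   F   F   F   F   F   F   F   F   F   F   F   F   F   F   F
  1   T   F   F   F   T   F   F   F   F   F   F   F   F   F   F   F   F   F   F   F
  2   T   F   F   F   T   T   F   F   F   T   F   F   F   F   F   F   F   F   F   F
  3   T   F   F   F   T   T   F   T   F   T   F   T   T   F   F   F   T   F   F   F
  4   T   F   F   T   T   T   F   T   T   T   T   T   T   F   T   T   T   F   F   T
  5   T   F   F   T   T   T   F   T   T   T   T   T   T   T   T   T   T   F   T   T

8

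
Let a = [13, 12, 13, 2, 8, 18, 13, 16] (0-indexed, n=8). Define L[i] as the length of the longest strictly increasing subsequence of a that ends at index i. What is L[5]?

   i    0    1    2    3    4    5    6    7
a[i]   13   12   13    2    8   18   13   16
L[i]    1    1    2    1    2    3    3    4

3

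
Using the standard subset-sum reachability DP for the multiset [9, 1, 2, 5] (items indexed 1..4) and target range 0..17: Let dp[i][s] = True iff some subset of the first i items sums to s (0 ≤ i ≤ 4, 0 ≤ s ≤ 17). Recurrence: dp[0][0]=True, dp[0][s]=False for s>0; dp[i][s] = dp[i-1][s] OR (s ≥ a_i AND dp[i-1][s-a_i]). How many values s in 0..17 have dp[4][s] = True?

i\s   0   1   2   3   4   5   6   7   8   9  10  11  12  13  14  15  16  17
  0   T   F   F   F   F   F   F   F   F   F   F   F   F   F   F   F   F   F
  1   T   F   F   F   F   F   F   F   F   T   F   F   F   F   F   F   F   F
  2   T   T   F   F   F   F   F   F   F   T   T   F   F   F   F   F   F   F
  3   T   T   T   T   F   F   F   F   F   T   T   T   T   F   F   F   F   F
  4   T   T   T   T   F   T   T   T   T   T   T   T   T   F   T   T   T   T

16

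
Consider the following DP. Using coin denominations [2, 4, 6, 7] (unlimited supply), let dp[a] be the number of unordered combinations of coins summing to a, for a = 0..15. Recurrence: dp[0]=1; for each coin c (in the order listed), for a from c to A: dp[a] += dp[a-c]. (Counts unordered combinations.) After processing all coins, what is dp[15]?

after  coin     0     1     2     3     4     5     6     7     8     9    10    11    12    13    14    15
          2     1     0     1     0     1     0     1     0     1     0     1     0     1     0     1     0
          4     1     0     1     0     2     0     2     0     3     0     3     0     4     0     4     0
          6     1     0     1     0     2     0     3     0     4     0     5     0     7     0     8     0
          7     1     0     1     0     2     0     3     1     4     1     5     2     7     3     9     4

4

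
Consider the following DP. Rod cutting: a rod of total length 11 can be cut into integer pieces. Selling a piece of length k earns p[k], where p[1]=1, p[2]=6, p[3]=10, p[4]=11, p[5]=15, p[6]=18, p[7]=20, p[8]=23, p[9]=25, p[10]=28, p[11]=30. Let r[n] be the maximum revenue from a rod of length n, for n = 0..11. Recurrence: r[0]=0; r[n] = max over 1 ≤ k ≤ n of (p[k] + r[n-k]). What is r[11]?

   n    0    1    2    3    4    5    6    7    8    9   10   11
r[n]    0    1    6   10   12   16   20   22   26   30   32   36

36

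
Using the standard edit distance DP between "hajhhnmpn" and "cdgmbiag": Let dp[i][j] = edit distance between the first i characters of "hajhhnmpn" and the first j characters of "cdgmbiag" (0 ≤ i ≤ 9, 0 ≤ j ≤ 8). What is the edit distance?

9

   ''  c  d  g  m  b  i  a  g
''  0  1  2  3  4  5  6  7  8
 h  1  1  2  3  4  5  6  7  8
 a  2  2  2  3  4  5  6  6  7
 j  3  3  3  3  4  5  6  7  7
 h  4  4  4  4  4  5  6  7  8
 h  5  5  5  5  5  5  6  7  8
 n  6  6  6  6  6  6  6  7  8
 m  7  7  7  7  6  7  7  7  8
 p  8  8  8  8  7  7  8  8  8
 n  9  9  9  9  8  8  8  9  9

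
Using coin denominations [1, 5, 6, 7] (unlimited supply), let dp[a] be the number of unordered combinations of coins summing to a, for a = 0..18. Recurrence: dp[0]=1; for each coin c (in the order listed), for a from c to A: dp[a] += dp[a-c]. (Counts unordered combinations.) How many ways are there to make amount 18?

16

after  coin     0     1     2     3     4     5     6     7     8     9    10    11    12    13    14    15    16    17    18
          1     1     1     1     1     1     1     1     1     1     1     1     1     1     1     1     1     1     1     1
          5     1     1     1     1     1     2     2     2     2     2     3     3     3     3     3     4     4     4     4
          6     1     1     1     1     1     2     3     3     3     3     4     5     6     6     6     7     8     9    10
          7     1     1     1     1     1     2     3     4     4     4     5     6     8     9    10    11    12    14    16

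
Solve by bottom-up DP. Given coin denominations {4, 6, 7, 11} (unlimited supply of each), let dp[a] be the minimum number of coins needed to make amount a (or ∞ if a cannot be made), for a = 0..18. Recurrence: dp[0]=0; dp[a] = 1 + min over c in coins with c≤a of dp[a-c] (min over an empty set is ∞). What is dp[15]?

2

 a  0  1  2  3  4  5  6  7  8  9 10 11 12 13 14 15 16 17 18
dp  0  -  -  -  1  -  1  1  2  -  2  1  2  2  2  2  3  2  2
(- denotes ∞ / unreachable)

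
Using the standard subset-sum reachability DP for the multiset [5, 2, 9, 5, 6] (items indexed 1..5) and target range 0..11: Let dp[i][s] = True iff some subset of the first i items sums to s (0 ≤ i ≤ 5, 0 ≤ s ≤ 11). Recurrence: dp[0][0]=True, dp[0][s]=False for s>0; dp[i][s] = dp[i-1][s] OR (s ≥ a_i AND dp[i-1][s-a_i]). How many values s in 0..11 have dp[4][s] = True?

7

i\s   0   1   2   3   4   5   6   7   8   9  10  11
  0   T   F   F   F   F   F   F   F   F   F   F   F
  1   T   F   F   F   F   T   F   F   F   F   F   F
  2   T   F   T   F   F   T   F   T   F   F   F   F
  3   T   F   T   F   F   T   F   T   F   T   F   T
  4   T   F   T   F   F   T   F   T   F   T   T   T
  5   T   F   T   F   F   T   T   T   T   T   T   T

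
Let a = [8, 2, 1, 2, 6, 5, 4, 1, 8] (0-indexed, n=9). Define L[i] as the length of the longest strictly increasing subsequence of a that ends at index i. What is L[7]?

1

   i    0    1    2    3    4    5    6    7    8
a[i]    8    2    1    2    6    5    4    1    8
L[i]    1    1    1    2    3    3    3    1    4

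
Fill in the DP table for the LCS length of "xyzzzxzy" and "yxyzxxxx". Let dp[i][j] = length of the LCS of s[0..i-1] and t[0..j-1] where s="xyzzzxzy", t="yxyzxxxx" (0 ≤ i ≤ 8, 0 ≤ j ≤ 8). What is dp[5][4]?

3

   ''  y  x  y  z  x  x  x  x
''  0  0  0  0  0  0  0  0  0
 x  0  0  1  1  1  1  1  1  1
 y  0  1  1  2  2  2  2  2  2
 z  0  1  1  2  3  3  3  3  3
 z  0  1  1  2  3  3  3  3  3
 z  0  1  1  2  3  3  3  3  3
 x  0  1  2  2  3  4  4  4  4
 z  0  1  2  2  3  4  4  4  4
 y  0  1  2  3  3  4  4  4  4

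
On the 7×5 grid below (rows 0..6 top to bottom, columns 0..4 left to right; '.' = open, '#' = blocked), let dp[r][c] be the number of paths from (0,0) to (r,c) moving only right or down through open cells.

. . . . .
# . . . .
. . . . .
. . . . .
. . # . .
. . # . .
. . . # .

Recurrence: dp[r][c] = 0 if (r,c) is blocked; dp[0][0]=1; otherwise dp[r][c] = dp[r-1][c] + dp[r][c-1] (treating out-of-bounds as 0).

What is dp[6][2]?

r\c   0   1   2   3   4
  0   1   1   1   1   1
  1   0   1   2   3   4
  2   0   1   3   6  10
  3   0   1   4  10  20
  4   0   1   0  10  30
  5   0   1   0  10  40
  6   0   1   1   0  40

1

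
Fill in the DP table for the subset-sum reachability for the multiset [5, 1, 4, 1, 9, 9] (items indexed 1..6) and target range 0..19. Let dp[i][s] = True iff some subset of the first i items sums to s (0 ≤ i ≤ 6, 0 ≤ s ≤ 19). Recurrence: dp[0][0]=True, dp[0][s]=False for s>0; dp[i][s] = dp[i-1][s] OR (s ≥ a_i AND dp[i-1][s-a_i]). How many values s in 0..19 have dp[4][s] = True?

i\s   0   1   2   3   4   5   6   7   8   9  10  11  12  13  14  15  16  17  18  19
  0   T   F   F   F   F   F   F   F   F   F   F   F   F   F   F   F   F   F   F   F
  1   T   F   F   F   F   T   F   F   F   F   F   F   F   F   F   F   F   F   F   F
  2   T   T   F   F   F   T   T   F   F   F   F   F   F   F   F   F   F   F   F   F
  3   T   T   F   F   T   T   T   F   F   T   T   F   F   F   F   F   F   F   F   F
  4   T   T   T   F   T   T   T   T   F   T   T   T   F   F   F   F   F   F   F   F
  5   T   T   T   F   T   T   T   T   F   T   T   T   F   T   T   T   T   F   T   T
  6   T   T   T   F   T   T   T   T   F   T   T   T   F   T   T   T   T   F   T   T

10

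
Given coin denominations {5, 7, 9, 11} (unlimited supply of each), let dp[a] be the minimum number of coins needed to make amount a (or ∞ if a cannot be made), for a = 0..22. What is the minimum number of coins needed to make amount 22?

 a  0  1  2  3  4  5  6  7  8  9 10 11 12 13 14 15 16 17 18 19 20 21 22
dp  0  -  -  -  -  1  -  1  -  1  2  1  2  -  2  3  2  3  2  3  2  3  2
(- denotes ∞ / unreachable)

2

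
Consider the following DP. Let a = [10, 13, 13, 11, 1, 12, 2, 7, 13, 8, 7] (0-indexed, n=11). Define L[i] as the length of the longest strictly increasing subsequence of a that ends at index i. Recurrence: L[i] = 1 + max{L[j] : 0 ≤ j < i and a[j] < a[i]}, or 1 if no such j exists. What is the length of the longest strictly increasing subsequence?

   i    0    1    2    3    4    5    6    7    8    9   10
a[i]   10   13   13   11    1   12    2    7   13    8    7
L[i]    1    2    2    2    1    3    2    3    4    4    3

4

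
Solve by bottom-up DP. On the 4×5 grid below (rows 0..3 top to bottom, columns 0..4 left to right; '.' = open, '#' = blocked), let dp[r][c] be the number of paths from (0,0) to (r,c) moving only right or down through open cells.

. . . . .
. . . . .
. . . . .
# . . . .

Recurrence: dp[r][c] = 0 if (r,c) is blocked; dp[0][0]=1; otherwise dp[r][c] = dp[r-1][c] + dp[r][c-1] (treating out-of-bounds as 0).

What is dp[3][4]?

r\c   0   1   2   3   4
  0   1   1   1   1   1
  1   1   2   3   4   5
  2   1   3   6  10  15
  3   0   3   9  19  34

34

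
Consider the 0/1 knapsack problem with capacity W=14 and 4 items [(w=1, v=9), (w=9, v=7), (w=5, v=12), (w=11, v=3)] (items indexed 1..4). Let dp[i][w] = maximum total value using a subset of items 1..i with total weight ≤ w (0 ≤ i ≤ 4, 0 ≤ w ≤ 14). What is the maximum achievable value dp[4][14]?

21

i\w   0   1   2   3   4   5   6   7   8   9  10  11  12  13  14
  0   0   0   0   0   0   0   0   0   0   0   0   0   0   0   0
  1   0   9   9   9   9   9   9   9   9   9   9   9   9   9   9
  2   0   9   9   9   9   9   9   9   9   9  16  16  16  16  16
  3   0   9   9   9   9  12  21  21  21  21  21  21  21  21  21
  4   0   9   9   9   9  12  21  21  21  21  21  21  21  21  21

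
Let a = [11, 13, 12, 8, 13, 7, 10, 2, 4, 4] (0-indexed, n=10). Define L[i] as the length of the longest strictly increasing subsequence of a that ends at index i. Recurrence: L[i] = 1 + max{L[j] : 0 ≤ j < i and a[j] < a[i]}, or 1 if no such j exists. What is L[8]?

2

   i    0    1    2    3    4    5    6    7    8    9
a[i]   11   13   12    8   13    7   10    2    4    4
L[i]    1    2    2    1    3    1    2    1    2    2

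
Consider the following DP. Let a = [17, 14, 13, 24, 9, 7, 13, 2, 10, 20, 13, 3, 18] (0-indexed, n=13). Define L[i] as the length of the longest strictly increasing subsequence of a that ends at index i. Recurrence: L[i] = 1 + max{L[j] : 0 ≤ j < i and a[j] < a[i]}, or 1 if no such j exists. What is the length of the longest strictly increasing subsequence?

   i    0    1    2    3    4    5    6    7    8    9   10   11   12
a[i]   17   14   13   24    9    7   13    2   10   20   13    3   18
L[i]    1    1    1    2    1    1    2    1    2    3    3    2    4

4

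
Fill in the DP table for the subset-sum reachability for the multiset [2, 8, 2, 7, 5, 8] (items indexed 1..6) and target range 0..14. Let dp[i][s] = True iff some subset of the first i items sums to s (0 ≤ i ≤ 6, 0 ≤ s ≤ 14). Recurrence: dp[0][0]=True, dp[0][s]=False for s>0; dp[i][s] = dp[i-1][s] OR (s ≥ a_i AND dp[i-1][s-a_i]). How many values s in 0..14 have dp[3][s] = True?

i\s   0   1   2   3   4   5   6   7   8   9  10  11  12  13  14
  0   T   F   F   F   F   F   F   F   F   F   F   F   F   F   F
  1   T   F   T   F   F   F   F   F   F   F   F   F   F   F   F
  2   T   F   T   F   F   F   F   F   T   F   T   F   F   F   F
  3   T   F   T   F   T   F   F   F   T   F   T   F   T   F   F
  4   T   F   T   F   T   F   F   T   T   T   T   T   T   F   F
  5   T   F   T   F   T   T   F   T   T   T   T   T   T   T   T
  6   T   F   T   F   T   T   F   T   T   T   T   T   T   T   T

6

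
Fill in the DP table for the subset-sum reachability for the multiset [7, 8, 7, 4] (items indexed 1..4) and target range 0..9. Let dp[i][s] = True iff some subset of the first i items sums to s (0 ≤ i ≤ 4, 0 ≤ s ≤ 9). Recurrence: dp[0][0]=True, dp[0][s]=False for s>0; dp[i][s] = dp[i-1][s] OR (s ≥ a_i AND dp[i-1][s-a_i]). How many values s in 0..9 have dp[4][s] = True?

4

i\s   0   1   2   3   4   5   6   7   8   9
  0   T   F   F   F   F   F   F   F   F   F
  1   T   F   F   F   F   F   F   T   F   F
  2   T   F   F   F   F   F   F   T   T   F
  3   T   F   F   F   F   F   F   T   T   F
  4   T   F   F   F   T   F   F   T   T   F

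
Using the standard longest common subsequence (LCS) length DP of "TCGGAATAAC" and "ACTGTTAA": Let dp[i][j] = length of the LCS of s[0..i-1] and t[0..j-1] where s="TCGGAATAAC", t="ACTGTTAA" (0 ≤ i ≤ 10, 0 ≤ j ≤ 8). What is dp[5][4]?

   ''  A  C  T  G  T  T  A  A
''  0  0  0  0  0  0  0  0  0
 T  0  0  0  1  1  1  1  1  1
 C  0  0  1  1  1  1  1  1  1
 G  0  0  1  1  2  2  2  2  2
 G  0  0  1  1  2  2  2  2  2
 A  0  1  1  1  2  2  2  3  3
 A  0  1  1  1  2  2  2  3  4
 T  0  1  1  2  2  3  3  3  4
 A  0  1  1  2  2  3  3  4  4
 A  0  1  1  2  2  3  3  4  5
 C  0  1  2  2  2  3  3  4  5

2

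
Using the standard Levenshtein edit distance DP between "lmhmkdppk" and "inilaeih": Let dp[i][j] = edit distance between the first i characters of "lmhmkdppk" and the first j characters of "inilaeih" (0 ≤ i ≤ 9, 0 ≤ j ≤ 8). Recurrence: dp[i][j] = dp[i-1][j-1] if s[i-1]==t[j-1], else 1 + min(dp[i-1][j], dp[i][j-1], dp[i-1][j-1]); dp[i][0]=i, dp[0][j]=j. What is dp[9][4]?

9

   ''  i  n  i  l  a  e  i  h
''  0  1  2  3  4  5  6  7  8
 l  1  1  2  3  3  4  5  6  7
 m  2  2  2  3  4  4  5  6  7
 h  3  3  3  3  4  5  5  6  6
 m  4  4  4  4  4  5  6  6  7
 k  5  5  5  5  5  5  6  7  7
 d  6  6  6  6  6  6  6  7  8
 p  7  7  7  7  7  7  7  7  8
 p  8  8  8  8  8  8  8  8  8
 k  9  9  9  9  9  9  9  9  9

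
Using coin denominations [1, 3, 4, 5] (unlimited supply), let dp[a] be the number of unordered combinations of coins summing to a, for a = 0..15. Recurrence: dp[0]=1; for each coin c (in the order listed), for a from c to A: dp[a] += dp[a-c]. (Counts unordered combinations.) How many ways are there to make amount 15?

27

after  coin     0     1     2     3     4     5     6     7     8     9    10    11    12    13    14    15
          1     1     1     1     1     1     1     1     1     1     1     1     1     1     1     1     1
          3     1     1     1     2     2     2     3     3     3     4     4     4     5     5     5     6
          4     1     1     1     2     3     3     4     5     6     7     8     9    11    12    13    15
          5     1     1     1     2     3     4     5     6     8    10    12    14    17    20    23    27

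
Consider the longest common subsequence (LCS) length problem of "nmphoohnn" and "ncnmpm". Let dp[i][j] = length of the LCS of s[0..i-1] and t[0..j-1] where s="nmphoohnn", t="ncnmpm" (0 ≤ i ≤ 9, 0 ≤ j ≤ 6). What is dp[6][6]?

3

   ''  n  c  n  m  p  m
''  0  0  0  0  0  0  0
 n  0  1  1  1  1  1  1
 m  0  1  1  1  2  2  2
 p  0  1  1  1  2  3  3
 h  0  1  1  1  2  3  3
 o  0  1  1  1  2  3  3
 o  0  1  1  1  2  3  3
 h  0  1  1  1  2  3  3
 n  0  1  1  2  2  3  3
 n  0  1  1  2  2  3  3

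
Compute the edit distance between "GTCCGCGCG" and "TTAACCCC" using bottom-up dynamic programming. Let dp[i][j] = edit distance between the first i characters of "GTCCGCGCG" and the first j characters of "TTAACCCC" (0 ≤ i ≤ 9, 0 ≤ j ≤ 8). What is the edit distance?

6

   ''  T  T  A  A  C  C  C  C
''  0  1  2  3  4  5  6  7  8
 G  1  1  2  3  4  5  6  7  8
 T  2  1  1  2  3  4  5  6  7
 C  3  2  2  2  3  3  4  5  6
 C  4  3  3  3  3  3  3  4  5
 G  5  4  4  4  4  4  4  4  5
 C  6  5  5  5  5  4  4  4  4
 G  7  6  6  6  6  5  5  5  5
 C  8  7  7  7  7  6  5  5  5
 G  9  8  8  8  8  7  6  6  6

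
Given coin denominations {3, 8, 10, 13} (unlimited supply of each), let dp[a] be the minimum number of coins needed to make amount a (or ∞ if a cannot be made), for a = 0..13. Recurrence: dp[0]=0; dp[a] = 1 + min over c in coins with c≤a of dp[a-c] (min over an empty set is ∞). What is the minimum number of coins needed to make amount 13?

1

 a  0  1  2  3  4  5  6  7  8  9 10 11 12 13
dp  0  -  -  1  -  -  2  -  1  3  1  2  4  1
(- denotes ∞ / unreachable)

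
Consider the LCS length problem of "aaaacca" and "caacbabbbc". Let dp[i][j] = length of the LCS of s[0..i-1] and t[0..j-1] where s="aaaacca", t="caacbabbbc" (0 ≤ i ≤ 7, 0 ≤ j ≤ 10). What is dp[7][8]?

   ''  c  a  a  c  b  a  b  b  b  c
''  0  0  0  0  0  0  0  0  0  0  0
 a  0  0  1  1  1  1  1  1  1  1  1
 a  0  0  1  2  2  2  2  2  2  2  2
 a  0  0  1  2  2  2  3  3  3  3  3
 a  0  0  1  2  2  2  3  3  3  3  3
 c  0  1  1  2  3  3  3  3  3  3  4
 c  0  1  1  2  3  3  3  3  3  3  4
 a  0  1  2  2  3  3  4  4  4  4  4

4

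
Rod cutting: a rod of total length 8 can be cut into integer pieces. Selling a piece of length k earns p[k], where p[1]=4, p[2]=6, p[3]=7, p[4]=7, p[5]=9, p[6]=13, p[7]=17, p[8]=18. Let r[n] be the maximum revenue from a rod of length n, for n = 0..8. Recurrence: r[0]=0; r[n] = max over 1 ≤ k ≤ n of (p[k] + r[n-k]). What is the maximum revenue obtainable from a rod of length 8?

   n    0    1    2    3    4    5    6    7    8
r[n]    0    4    8   12   16   20   24   28   32

32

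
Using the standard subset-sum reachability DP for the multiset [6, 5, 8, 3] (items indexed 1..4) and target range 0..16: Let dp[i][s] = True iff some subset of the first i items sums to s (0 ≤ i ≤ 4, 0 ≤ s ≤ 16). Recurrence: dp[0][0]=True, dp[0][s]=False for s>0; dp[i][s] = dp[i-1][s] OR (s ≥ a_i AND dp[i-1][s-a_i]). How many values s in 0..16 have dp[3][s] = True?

i\s   0   1   2   3   4   5   6   7   8   9  10  11  12  13  14  15  16
  0   T   F   F   F   F   F   F   F   F   F   F   F   F   F   F   F   F
  1   T   F   F   F   F   F   T   F   F   F   F   F   F   F   F   F   F
  2   T   F   F   F   F   T   T   F   F   F   F   T   F   F   F   F   F
  3   T   F   F   F   F   T   T   F   T   F   F   T   F   T   T   F   F
  4   T   F   F   T   F   T   T   F   T   T   F   T   F   T   T   F   T

7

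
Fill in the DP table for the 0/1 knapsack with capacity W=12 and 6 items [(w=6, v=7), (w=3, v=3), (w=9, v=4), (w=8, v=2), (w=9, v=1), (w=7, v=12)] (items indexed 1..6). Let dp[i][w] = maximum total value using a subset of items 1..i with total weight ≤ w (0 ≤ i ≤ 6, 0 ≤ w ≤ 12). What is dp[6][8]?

i\w   0   1   2   3   4   5   6   7   8   9  10  11  12
  0   0   0   0   0   0   0   0   0   0   0   0   0   0
  1   0   0   0   0   0   0   7   7   7   7   7   7   7
  2   0   0   0   3   3   3   7   7   7  10  10  10  10
  3   0   0   0   3   3   3   7   7   7  10  10  10  10
  4   0   0   0   3   3   3   7   7   7  10  10  10  10
  5   0   0   0   3   3   3   7   7   7  10  10  10  10
  6   0   0   0   3   3   3   7  12  12  12  15  15  15

12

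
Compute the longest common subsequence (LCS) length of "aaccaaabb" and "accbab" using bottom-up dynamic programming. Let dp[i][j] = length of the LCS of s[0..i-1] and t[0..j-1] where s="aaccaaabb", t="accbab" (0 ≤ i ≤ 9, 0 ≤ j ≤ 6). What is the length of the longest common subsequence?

   ''  a  c  c  b  a  b
''  0  0  0  0  0  0  0
 a  0  1  1  1  1  1  1
 a  0  1  1  1  1  2  2
 c  0  1  2  2  2  2  2
 c  0  1  2  3  3  3  3
 a  0  1  2  3  3  4  4
 a  0  1  2  3  3  4  4
 a  0  1  2  3  3  4  4
 b  0  1  2  3  4  4  5
 b  0  1  2  3  4  4  5

5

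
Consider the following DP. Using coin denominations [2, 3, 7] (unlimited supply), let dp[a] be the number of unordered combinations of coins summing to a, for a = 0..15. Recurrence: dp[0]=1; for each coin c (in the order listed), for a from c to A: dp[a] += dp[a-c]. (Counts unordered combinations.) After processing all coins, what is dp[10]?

after  coin     0     1     2     3     4     5     6     7     8     9    10    11    12    13    14    15
          2     1     0     1     0     1     0     1     0     1     0     1     0     1     0     1     0
          3     1     0     1     1     1     1     2     1     2     2     2     2     3     2     3     3
          7     1     0     1     1     1     1     2     2     2     3     3     3     4     4     5     5

3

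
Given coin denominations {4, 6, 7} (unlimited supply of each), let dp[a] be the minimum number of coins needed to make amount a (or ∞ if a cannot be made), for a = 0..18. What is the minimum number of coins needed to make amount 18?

3

 a  0  1  2  3  4  5  6  7  8  9 10 11 12 13 14 15 16 17 18
dp  0  -  -  -  1  -  1  1  2  -  2  2  2  2  2  3  3  3  3
(- denotes ∞ / unreachable)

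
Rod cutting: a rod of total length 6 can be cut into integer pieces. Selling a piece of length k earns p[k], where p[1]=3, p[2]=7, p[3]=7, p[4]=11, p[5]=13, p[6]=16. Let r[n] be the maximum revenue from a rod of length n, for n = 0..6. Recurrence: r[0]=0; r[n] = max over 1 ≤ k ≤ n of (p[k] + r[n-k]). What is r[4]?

   n    0    1    2    3    4    5    6
r[n]    0    3    7   10   14   17   21

14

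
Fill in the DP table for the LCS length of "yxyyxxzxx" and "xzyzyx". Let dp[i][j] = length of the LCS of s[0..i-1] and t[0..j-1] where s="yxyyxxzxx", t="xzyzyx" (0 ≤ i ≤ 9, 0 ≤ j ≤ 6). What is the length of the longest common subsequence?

4

   ''  x  z  y  z  y  x
''  0  0  0  0  0  0  0
 y  0  0  0  1  1  1  1
 x  0  1  1  1  1  1  2
 y  0  1  1  2  2  2  2
 y  0  1  1  2  2  3  3
 x  0  1  1  2  2  3  4
 x  0  1  1  2  2  3  4
 z  0  1  2  2  3  3  4
 x  0  1  2  2  3  3  4
 x  0  1  2  2  3  3  4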